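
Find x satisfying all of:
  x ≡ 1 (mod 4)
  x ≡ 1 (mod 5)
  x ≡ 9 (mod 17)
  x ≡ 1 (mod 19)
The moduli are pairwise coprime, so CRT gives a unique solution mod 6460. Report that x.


Product of moduli M = 4 · 5 · 17 · 19 = 6460.
Merge one congruence at a time:
  Start: x ≡ 1 (mod 4).
  Combine with x ≡ 1 (mod 5); new modulus lcm = 20.
    Write x = 1 + 4·t and substitute into x ≡ 1 (mod 5): 4·t ≡ 1 − 1 = 0 (mod 5).
    The inverse of 4 mod 5 is 4 (since 4·4 = 16 = 3·5 + 1), so t ≡ 4·0 = 0 ≡ 0 (mod 5).
    Then x = 1 + 4·0 = 1, valid modulo lcm(4, 5) = 20: x ≡ 1 (mod 20).
  Combine with x ≡ 9 (mod 17); new modulus lcm = 340.
    Write x = 1 + 20·t and substitute into x ≡ 9 (mod 17): 20·t ≡ 9 − 1 = 8 (mod 17).
    Reduce coefficients mod 17: 3·t ≡ 8 (mod 17).
    The inverse of 3 mod 17 is 6 (since 3·6 = 18 = 1·17 + 1), so t ≡ 6·8 = 48 ≡ 14 (mod 17).
    Then x = 1 + 20·14 = 281, valid modulo lcm(20, 17) = 340: x ≡ 281 (mod 340).
  Combine with x ≡ 1 (mod 19); new modulus lcm = 6460.
    Write x = 281 + 340·t and substitute into x ≡ 1 (mod 19): 340·t ≡ 1 − 281 = -280 (mod 19).
    Reduce coefficients mod 19: 17·t ≡ 5 (mod 19).
    The inverse of 17 mod 19 is 9 (since 17·9 = 153 = 8·19 + 1), so t ≡ 9·5 = 45 ≡ 7 (mod 19).
    Then x = 281 + 340·7 = 2661, valid modulo lcm(340, 19) = 6460: x ≡ 2661 (mod 6460).
Verify against each original: 2661 mod 4 = 1, 2661 mod 5 = 1, 2661 mod 17 = 9, 2661 mod 19 = 1.

x ≡ 2661 (mod 6460).


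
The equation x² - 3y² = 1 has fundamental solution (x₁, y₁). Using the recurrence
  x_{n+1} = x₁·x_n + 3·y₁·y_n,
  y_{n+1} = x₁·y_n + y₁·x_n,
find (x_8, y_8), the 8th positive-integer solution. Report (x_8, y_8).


Step 1: Find the fundamental solution (x₁, y₁) of x² - 3y² = 1.
  Expand √3 as a continued fraction. a₀ = ⌊√3⌋ = 1; iterate m_{k+1} = d_k·a_k − m_k, d_{k+1} = (3 − m_{k+1}²)/d_k, a_{k+1} = ⌊(a₀ + m_{k+1})/d_{k+1}⌋ (starting m₀ = 0, d₀ = 1), with convergents p_k = a_k·p_{k-1} + p_{k-2}, q_k = a_k·q_{k-1} + q_{k-2} (p₋₁ = 1, q₋₁ = 0):
  k = 0: a₀ = 1; p₀/q₀ = 1/1; p₀² − 3·q₀² = 1 − 3 = -2.
  k = 1: m = 1, d = 2, a = ⌊(1 + 1)/2⌋ = 1; p/q = (1·1 + 1)/(1·1 + 0) = 2/1; p² − 3·q² = 4 − 3 = 1.
  The first convergent with p² − 3·q² = 1 gives the fundamental solution (x₁, y₁) = (2, 1).
Step 2: Apply the recurrence (x_{n+1}, y_{n+1}) = (x₁x_n + 3y₁y_n, x₁y_n + y₁x_n) repeatedly.
  From (x_1, y_1) = (2, 1): x_2 = 2·2 + 3·1·1 = 7; y_2 = 2·1 + 1·2 = 4.
  From (x_2, y_2) = (7, 4): x_3 = 2·7 + 3·1·4 = 26; y_3 = 2·4 + 1·7 = 15.
  From (x_3, y_3) = (26, 15): x_4 = 2·26 + 3·1·15 = 97; y_4 = 2·15 + 1·26 = 56.
  From (x_4, y_4) = (97, 56): x_5 = 2·97 + 3·1·56 = 362; y_5 = 2·56 + 1·97 = 209.
  From (x_5, y_5) = (362, 209): x_6 = 2·362 + 3·1·209 = 1351; y_6 = 2·209 + 1·362 = 780.
  From (x_6, y_6) = (1351, 780): x_7 = 2·1351 + 3·1·780 = 5042; y_7 = 2·780 + 1·1351 = 2911.
  From (x_7, y_7) = (5042, 2911): x_8 = 2·5042 + 3·1·2911 = 18817; y_8 = 2·2911 + 1·5042 = 10864.
Step 3: Verify x_8² - 3·y_8² = 354079489 - 354079488 = 1 (should be 1). ✓

(x_1, y_1) = (2, 1); (x_8, y_8) = (18817, 10864).


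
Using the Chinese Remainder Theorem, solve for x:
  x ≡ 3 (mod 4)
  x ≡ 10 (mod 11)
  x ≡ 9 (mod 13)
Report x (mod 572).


Moduli 4, 11, 13 are pairwise coprime; by CRT there is a unique solution modulo M = 4 · 11 · 13 = 572.
Solve pairwise, accumulating the modulus:
  Start with x ≡ 3 (mod 4).
  Combine with x ≡ 10 (mod 11): since gcd(4, 11) = 1, we get a unique residue mod 44.
    Write x = 3 + 4·t and substitute into x ≡ 10 (mod 11): 4·t ≡ 10 − 3 = 7 (mod 11).
    The inverse of 4 mod 11 is 3 (since 4·3 = 12 = 1·11 + 1), so t ≡ 3·7 = 21 ≡ 10 (mod 11).
    Then x = 3 + 4·10 = 43, valid modulo lcm(4, 11) = 44: x ≡ 43 (mod 44).
  Combine with x ≡ 9 (mod 13): since gcd(44, 13) = 1, we get a unique residue mod 572.
    Write x = 43 + 44·t and substitute into x ≡ 9 (mod 13): 44·t ≡ 9 − 43 = -34 (mod 13).
    Reduce coefficients mod 13: 5·t ≡ 5 (mod 13).
    The inverse of 5 mod 13 is 8 (since 5·8 = 40 = 3·13 + 1), so t ≡ 8·5 = 40 ≡ 1 (mod 13).
    Then x = 43 + 44·1 = 87, valid modulo lcm(44, 13) = 572: x ≡ 87 (mod 572).
Verify: 87 mod 4 = 3 ✓, 87 mod 11 = 10 ✓, 87 mod 13 = 9 ✓.

x ≡ 87 (mod 572).


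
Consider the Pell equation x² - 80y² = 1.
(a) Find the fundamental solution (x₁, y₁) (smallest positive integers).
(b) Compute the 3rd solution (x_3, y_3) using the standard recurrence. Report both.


Step 1: Find the fundamental solution (x₁, y₁) of x² - 80y² = 1.
  Expand √80 as a continued fraction. a₀ = ⌊√80⌋ = 8; iterate m_{k+1} = d_k·a_k − m_k, d_{k+1} = (80 − m_{k+1}²)/d_k, a_{k+1} = ⌊(a₀ + m_{k+1})/d_{k+1}⌋ (starting m₀ = 0, d₀ = 1), with convergents p_k = a_k·p_{k-1} + p_{k-2}, q_k = a_k·q_{k-1} + q_{k-2} (p₋₁ = 1, q₋₁ = 0):
  k = 0: a₀ = 8; p₀/q₀ = 8/1; p₀² − 80·q₀² = 64 − 80 = -16.
  k = 1: m = 8, d = 16, a = ⌊(8 + 8)/16⌋ = 1; p/q = (1·8 + 1)/(1·1 + 0) = 9/1; p² − 80·q² = 81 − 80 = 1.
  The first convergent with p² − 80·q² = 1 gives the fundamental solution (x₁, y₁) = (9, 1).
Step 2: Apply the recurrence (x_{n+1}, y_{n+1}) = (x₁x_n + 80y₁y_n, x₁y_n + y₁x_n) repeatedly.
  From (x_1, y_1) = (9, 1): x_2 = 9·9 + 80·1·1 = 161; y_2 = 9·1 + 1·9 = 18.
  From (x_2, y_2) = (161, 18): x_3 = 9·161 + 80·1·18 = 2889; y_3 = 9·18 + 1·161 = 323.
Step 3: Verify x_3² - 80·y_3² = 8346321 - 8346320 = 1 (should be 1). ✓

(x_1, y_1) = (9, 1); (x_3, y_3) = (2889, 323).


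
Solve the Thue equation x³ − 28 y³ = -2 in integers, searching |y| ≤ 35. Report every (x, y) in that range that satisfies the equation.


The equation is x³ - 28y³ = -2. For fixed y, x³ = 28·y³ − 2, so a solution requires the RHS to be a perfect cube.
Strategy: iterate y from -35 to 35, compute RHS = 28·y³ − 2, and check whether it is a (positive or negative) perfect cube.
Check small values of y:
  y = 0: RHS = -2 is not a perfect cube.
  y = 1: RHS = 26 is not a perfect cube.
  y = -1: RHS = -30 is not a perfect cube.
  y = 2: RHS = 222 is not a perfect cube.
  y = -2: RHS = -226 is not a perfect cube.
  y = 3: RHS = 754 is not a perfect cube.
  y = -3: RHS = -758 is not a perfect cube.
Continuing the search up to |y| = 35 finds no solutions either.
No (x, y) in the scanned range satisfies the equation.

No integer solutions with |y| ≤ 35.


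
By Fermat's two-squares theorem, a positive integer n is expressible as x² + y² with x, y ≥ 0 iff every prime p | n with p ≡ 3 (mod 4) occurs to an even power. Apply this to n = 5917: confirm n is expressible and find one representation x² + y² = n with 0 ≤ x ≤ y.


Step 1: Factor n = 5917 = 61 · 97.
Step 2: Check the mod-4 condition on each prime factor: 61 ≡ 1 (mod 4), exponent 1; 97 ≡ 1 (mod 4), exponent 1.
All primes ≡ 3 (mod 4) appear to even exponent (or don't appear), so by the two-squares theorem n IS expressible as a sum of two squares.
Step 3: Build a representation. Here n = 61 · 97 is a product of primes ≡ 1 (mod 4). Each prime p ≡ 1 (mod 4) is itself a sum of two squares; find a² by testing p − a² for a perfect square:
  61: 61 − 1² = 60, 61 − 2² = 57, 61 − 3² = 52, 61 − 4² = 45, 61 − 5² = 36 = 6² ⇒ 61 = 5² + 6².
  97: 97 − 1² = 96, 97 − 2² = 93, 97 − 3² = 88, 97 − 4² = 81 = 9² ⇒ 97 = 4² + 9².
  Combine using the Brahmagupta–Fibonacci identity (a² + b²)(c² + d²) = (ac − bd)² + (ad + bc)² = (ac + bd)² + (ad − bc)²:
  61 · 97 = 5917: from (5² + 6²)(4² + 9²), take (5·4 − 6·9, 5·9 + 6·4) = (20 − 54, 45 + 24) = (-34, 69); dropping signs (only squares matter) gives (34, 69); check 34² + 69² = 1156 + 4761 = 5917 ✓.
Step 4: Order so x ≤ y and verify: 34² + 69² = 1156 + 4761 = 5917 = n. ✓

n = 5917 = 34² + 69² (one valid representation with x ≤ y).


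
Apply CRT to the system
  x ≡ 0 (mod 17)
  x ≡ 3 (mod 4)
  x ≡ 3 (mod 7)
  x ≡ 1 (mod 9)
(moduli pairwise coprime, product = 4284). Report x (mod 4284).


Product of moduli M = 17 · 4 · 7 · 9 = 4284.
Merge one congruence at a time:
  Start: x ≡ 0 (mod 17).
  Combine with x ≡ 3 (mod 4); new modulus lcm = 68.
    Write x = 0 + 17·t and substitute into x ≡ 3 (mod 4): 17·t ≡ 3 − 0 = 3 (mod 4).
    Reduce coefficients mod 4: 1·t ≡ 3 (mod 4).
    So t ≡ 3 (mod 4).
    Then x = 0 + 17·3 = 51, valid modulo lcm(17, 4) = 68: x ≡ 51 (mod 68).
  Combine with x ≡ 3 (mod 7); new modulus lcm = 476.
    Write x = 51 + 68·t and substitute into x ≡ 3 (mod 7): 68·t ≡ 3 − 51 = -48 (mod 7).
    Reduce coefficients mod 7: 5·t ≡ 1 (mod 7).
    The inverse of 5 mod 7 is 3 (since 5·3 = 15 = 2·7 + 1), so t ≡ 3·1 = 3 ≡ 3 (mod 7).
    Then x = 51 + 68·3 = 255, valid modulo lcm(68, 7) = 476: x ≡ 255 (mod 476).
  Combine with x ≡ 1 (mod 9); new modulus lcm = 4284.
    Write x = 255 + 476·t and substitute into x ≡ 1 (mod 9): 476·t ≡ 1 − 255 = -254 (mod 9).
    Reduce coefficients mod 9: 8·t ≡ 7 (mod 9).
    The inverse of 8 mod 9 is 8 (since 8·8 = 64 = 7·9 + 1), so t ≡ 8·7 = 56 ≡ 2 (mod 9).
    Then x = 255 + 476·2 = 1207, valid modulo lcm(476, 9) = 4284: x ≡ 1207 (mod 4284).
Verify against each original: 1207 mod 17 = 0, 1207 mod 4 = 3, 1207 mod 7 = 3, 1207 mod 9 = 1.

x ≡ 1207 (mod 4284).


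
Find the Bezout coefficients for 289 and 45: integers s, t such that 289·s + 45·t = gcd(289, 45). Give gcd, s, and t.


Euclidean algorithm on (289, 45) — divide until remainder is 0:
  289 = 6 · 45 + 19
  45 = 2 · 19 + 7
  19 = 2 · 7 + 5
  7 = 1 · 5 + 2
  5 = 2 · 2 + 1
  2 = 2 · 1 + 0
gcd(289, 45) = 1.
Track Bezout coefficients alongside the remainders: start with r₀ = 289 = a·1 + b·0 (s = 1, t = 0) and r₁ = 45 = a·0 + b·1 (s = 0, t = 1); each new remainder r_{k+1} = r_{k-1} − q_k·r_k inherits s_{k+1} = s_{k-1} − q_k·s_k, t_{k+1} = t_{k-1} − q_k·t_k, so r_k = a·s_k + b·t_k at every step:
  q = 6: r = 19, s = 1 − 6·0 = 1, t = 0 − 6·1 = -6  (check: 289·1 + 45·(-6) = 19)
  q = 2: r = 7, s = 0 − 2·1 = -2, t = 1 − 2·(-6) = 13  (check: 289·(-2) + 45·13 = 7)
  q = 2: r = 5, s = 1 − 2·(-2) = 5, t = -6 − 2·13 = -32  (check: 289·5 + 45·(-32) = 5)
  q = 1: r = 2, s = -2 − 1·5 = -7, t = 13 − 1·(-32) = 45  (check: 289·(-7) + 45·45 = 2)
  q = 2: r = 1, s = 5 − 2·(-7) = 19, t = -32 − 2·45 = -122  (check: 289·19 + 45·(-122) = 1)
The row with r = 1 (the gcd) gives the Bezout coefficients s = 19, t = -122.
Result: 289 · (19) + 45 · (-122) = 1.

gcd(289, 45) = 1; s = 19, t = -122 (check: 289·19 + 45·(-122) = 1).


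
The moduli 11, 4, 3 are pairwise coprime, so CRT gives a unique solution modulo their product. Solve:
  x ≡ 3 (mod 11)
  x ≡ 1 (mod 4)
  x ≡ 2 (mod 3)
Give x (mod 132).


Moduli 11, 4, 3 are pairwise coprime; by CRT there is a unique solution modulo M = 11 · 4 · 3 = 132.
Solve pairwise, accumulating the modulus:
  Start with x ≡ 3 (mod 11).
  Combine with x ≡ 1 (mod 4): since gcd(11, 4) = 1, we get a unique residue mod 44.
    Write x = 3 + 11·t and substitute into x ≡ 1 (mod 4): 11·t ≡ 1 − 3 = -2 (mod 4).
    Reduce coefficients mod 4: 3·t ≡ 2 (mod 4).
    The inverse of 3 mod 4 is 3 (since 3·3 = 9 = 2·4 + 1), so t ≡ 3·2 = 6 ≡ 2 (mod 4).
    Then x = 3 + 11·2 = 25, valid modulo lcm(11, 4) = 44: x ≡ 25 (mod 44).
  Combine with x ≡ 2 (mod 3): since gcd(44, 3) = 1, we get a unique residue mod 132.
    Write x = 25 + 44·t and substitute into x ≡ 2 (mod 3): 44·t ≡ 2 − 25 = -23 (mod 3).
    Reduce coefficients mod 3: 2·t ≡ 1 (mod 3).
    The inverse of 2 mod 3 is 2 (since 2·2 = 4 = 1·3 + 1), so t ≡ 2·1 = 2 ≡ 2 (mod 3).
    Then x = 25 + 44·2 = 113, valid modulo lcm(44, 3) = 132: x ≡ 113 (mod 132).
Verify: 113 mod 11 = 3 ✓, 113 mod 4 = 1 ✓, 113 mod 3 = 2 ✓.

x ≡ 113 (mod 132).


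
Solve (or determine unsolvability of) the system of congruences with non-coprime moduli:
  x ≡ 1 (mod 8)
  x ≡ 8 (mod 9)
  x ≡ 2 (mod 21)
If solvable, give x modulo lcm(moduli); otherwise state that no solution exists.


Moduli 8, 9, 21 are not pairwise coprime, so CRT works modulo lcm(m_i) when all pairwise compatibility conditions hold.
Pairwise compatibility: gcd(m_i, m_j) must divide a_i - a_j for every pair.
Merge one congruence at a time:
  Start: x ≡ 1 (mod 8).
  Combine with x ≡ 8 (mod 9): gcd(8, 9) = 1; 8 - 1 = 7, which IS divisible by 1, so compatible.
    Write x = 1 + 8·t and substitute into x ≡ 8 (mod 9): 8·t ≡ 8 − 1 = 7 (mod 9).
    The inverse of 8 mod 9 is 8 (since 8·8 = 64 = 7·9 + 1), so t ≡ 8·7 = 56 ≡ 2 (mod 9).
    Then x = 1 + 8·2 = 17, valid modulo lcm(8, 9) = 72: x ≡ 17 (mod 72).
  Combine with x ≡ 2 (mod 21): gcd(72, 21) = 3; 2 - 17 = -15, which IS divisible by 3, so compatible.
    Write x = 17 + 72·t and substitute into x ≡ 2 (mod 21): 72·t ≡ 2 − 17 = -15 (mod 21).
    Divide the congruence (and modulus) by g = 3: 24·t ≡ -5 (mod 7).
    Reduce coefficients mod 7: 3·t ≡ 2 (mod 7).
    The inverse of 3 mod 7 is 5 (since 3·5 = 15 = 2·7 + 1), so t ≡ 5·2 = 10 ≡ 3 (mod 7).
    Then x = 17 + 72·3 = 233, valid modulo lcm(72, 21) = 504: x ≡ 233 (mod 504).
Verify: 233 mod 8 = 1, 233 mod 9 = 8, 233 mod 21 = 2.

x ≡ 233 (mod 504).


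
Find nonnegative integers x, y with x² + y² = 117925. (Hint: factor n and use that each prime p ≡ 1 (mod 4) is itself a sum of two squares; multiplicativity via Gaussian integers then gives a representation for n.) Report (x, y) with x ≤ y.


Step 1: Factor n = 117925 = 5^2 · 53 · 89.
Step 2: Check the mod-4 condition on each prime factor: 5 ≡ 1 (mod 4), exponent 2; 53 ≡ 1 (mod 4), exponent 1; 89 ≡ 1 (mod 4), exponent 1.
All primes ≡ 3 (mod 4) appear to even exponent (or don't appear), so by the two-squares theorem n IS expressible as a sum of two squares.
Step 3: Build a representation. Group n = k² · m with k = 5 and m = 53 · 89 = 4717 (a product of primes ≡ 1 (mod 4)); a representation of m scales to one of n via (k·x)² + (k·y)² = k²(x² + y²). Each prime p ≡ 1 (mod 4) is itself a sum of two squares; find a² by testing p − a² for a perfect square:
  53: 53 − 1² = 52, 53 − 2² = 49 = 7² ⇒ 53 = 2² + 7².
  89: 89 − 1² = 88, 89 − 2² = 85, 89 − 3² = 80, 89 − 4² = 73, 89 − 5² = 64 = 8² ⇒ 89 = 5² + 8².
  Combine using the Brahmagupta–Fibonacci identity (a² + b²)(c² + d²) = (ac − bd)² + (ad + bc)² = (ac + bd)² + (ad − bc)²:
  53 · 89 = 4717: from (2² + 7²)(5² + 8²), take (2·5 − 7·8, 2·8 + 7·5) = (10 − 56, 16 + 35) = (-46, 51); dropping signs (only squares matter) gives (46, 51); check 46² + 51² = 2116 + 2601 = 4717 ✓.
  Scale by k = 5: (5·46, 5·51) = (230, 255).
Step 4: Order so x ≤ y and verify: 230² + 255² = 52900 + 65025 = 117925 = n. ✓

n = 117925 = 230² + 255² (one valid representation with x ≤ y).


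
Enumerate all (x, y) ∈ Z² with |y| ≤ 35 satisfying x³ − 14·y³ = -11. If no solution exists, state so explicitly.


The equation is x³ - 14y³ = -11. For fixed y, x³ = 14·y³ − 11, so a solution requires the RHS to be a perfect cube.
Strategy: iterate y from -35 to 35, compute RHS = 14·y³ − 11, and check whether it is a (positive or negative) perfect cube.
Check small values of y:
  y = 0: RHS = -11 is not a perfect cube.
  y = 1: RHS = 3 is not a perfect cube.
  y = -1: RHS = -25 is not a perfect cube.
  y = 2: RHS = 101 is not a perfect cube.
  y = -2: RHS = -123 is not a perfect cube.
  y = 3: RHS = 367 is not a perfect cube.
  y = -3: RHS = -389 is not a perfect cube.
Continuing the search up to |y| = 35 finds no solutions either.
No (x, y) in the scanned range satisfies the equation.

No integer solutions with |y| ≤ 35.


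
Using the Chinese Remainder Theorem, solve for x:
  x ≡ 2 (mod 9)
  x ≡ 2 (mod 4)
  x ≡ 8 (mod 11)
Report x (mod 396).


Moduli 9, 4, 11 are pairwise coprime; by CRT there is a unique solution modulo M = 9 · 4 · 11 = 396.
Solve pairwise, accumulating the modulus:
  Start with x ≡ 2 (mod 9).
  Combine with x ≡ 2 (mod 4): since gcd(9, 4) = 1, we get a unique residue mod 36.
    Write x = 2 + 9·t and substitute into x ≡ 2 (mod 4): 9·t ≡ 2 − 2 = 0 (mod 4).
    Reduce coefficients mod 4: 1·t ≡ 0 (mod 4).
    So t ≡ 0 (mod 4).
    Then x = 2 + 9·0 = 2, valid modulo lcm(9, 4) = 36: x ≡ 2 (mod 36).
  Combine with x ≡ 8 (mod 11): since gcd(36, 11) = 1, we get a unique residue mod 396.
    Write x = 2 + 36·t and substitute into x ≡ 8 (mod 11): 36·t ≡ 8 − 2 = 6 (mod 11).
    Reduce coefficients mod 11: 3·t ≡ 6 (mod 11).
    The inverse of 3 mod 11 is 4 (since 3·4 = 12 = 1·11 + 1), so t ≡ 4·6 = 24 ≡ 2 (mod 11).
    Then x = 2 + 36·2 = 74, valid modulo lcm(36, 11) = 396: x ≡ 74 (mod 396).
Verify: 74 mod 9 = 2 ✓, 74 mod 4 = 2 ✓, 74 mod 11 = 8 ✓.

x ≡ 74 (mod 396).


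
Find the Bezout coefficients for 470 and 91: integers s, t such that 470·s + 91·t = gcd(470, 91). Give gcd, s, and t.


Euclidean algorithm on (470, 91) — divide until remainder is 0:
  470 = 5 · 91 + 15
  91 = 6 · 15 + 1
  15 = 15 · 1 + 0
gcd(470, 91) = 1.
Track Bezout coefficients alongside the remainders: start with r₀ = 470 = a·1 + b·0 (s = 1, t = 0) and r₁ = 91 = a·0 + b·1 (s = 0, t = 1); each new remainder r_{k+1} = r_{k-1} − q_k·r_k inherits s_{k+1} = s_{k-1} − q_k·s_k, t_{k+1} = t_{k-1} − q_k·t_k, so r_k = a·s_k + b·t_k at every step:
  q = 5: r = 15, s = 1 − 5·0 = 1, t = 0 − 5·1 = -5  (check: 470·1 + 91·(-5) = 15)
  q = 6: r = 1, s = 0 − 6·1 = -6, t = 1 − 6·(-5) = 31  (check: 470·(-6) + 91·31 = 1)
The row with r = 1 (the gcd) gives the Bezout coefficients s = -6, t = 31.
Result: 470 · (-6) + 91 · (31) = 1.

gcd(470, 91) = 1; s = -6, t = 31 (check: 470·(-6) + 91·31 = 1).


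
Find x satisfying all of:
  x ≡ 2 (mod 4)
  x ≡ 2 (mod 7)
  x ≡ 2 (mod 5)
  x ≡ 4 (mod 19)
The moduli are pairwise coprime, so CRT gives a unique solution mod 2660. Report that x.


Product of moduli M = 4 · 7 · 5 · 19 = 2660.
Merge one congruence at a time:
  Start: x ≡ 2 (mod 4).
  Combine with x ≡ 2 (mod 7); new modulus lcm = 28.
    Write x = 2 + 4·t and substitute into x ≡ 2 (mod 7): 4·t ≡ 2 − 2 = 0 (mod 7).
    The inverse of 4 mod 7 is 2 (since 4·2 = 8 = 1·7 + 1), so t ≡ 2·0 = 0 ≡ 0 (mod 7).
    Then x = 2 + 4·0 = 2, valid modulo lcm(4, 7) = 28: x ≡ 2 (mod 28).
  Combine with x ≡ 2 (mod 5); new modulus lcm = 140.
    Write x = 2 + 28·t and substitute into x ≡ 2 (mod 5): 28·t ≡ 2 − 2 = 0 (mod 5).
    Reduce coefficients mod 5: 3·t ≡ 0 (mod 5).
    The inverse of 3 mod 5 is 2 (since 3·2 = 6 = 1·5 + 1), so t ≡ 2·0 = 0 ≡ 0 (mod 5).
    Then x = 2 + 28·0 = 2, valid modulo lcm(28, 5) = 140: x ≡ 2 (mod 140).
  Combine with x ≡ 4 (mod 19); new modulus lcm = 2660.
    Write x = 2 + 140·t and substitute into x ≡ 4 (mod 19): 140·t ≡ 4 − 2 = 2 (mod 19).
    Reduce coefficients mod 19: 7·t ≡ 2 (mod 19).
    The inverse of 7 mod 19 is 11 (since 7·11 = 77 = 4·19 + 1), so t ≡ 11·2 = 22 ≡ 3 (mod 19).
    Then x = 2 + 140·3 = 422, valid modulo lcm(140, 19) = 2660: x ≡ 422 (mod 2660).
Verify against each original: 422 mod 4 = 2, 422 mod 7 = 2, 422 mod 5 = 2, 422 mod 19 = 4.

x ≡ 422 (mod 2660).


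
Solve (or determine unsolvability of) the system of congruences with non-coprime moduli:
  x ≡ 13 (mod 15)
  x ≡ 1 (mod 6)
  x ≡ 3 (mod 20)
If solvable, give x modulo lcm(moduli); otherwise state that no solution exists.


Moduli 15, 6, 20 are not pairwise coprime, so CRT works modulo lcm(m_i) when all pairwise compatibility conditions hold.
Pairwise compatibility: gcd(m_i, m_j) must divide a_i - a_j for every pair.
Merge one congruence at a time:
  Start: x ≡ 13 (mod 15).
  Combine with x ≡ 1 (mod 6): gcd(15, 6) = 3; 1 - 13 = -12, which IS divisible by 3, so compatible.
    Write x = 13 + 15·t and substitute into x ≡ 1 (mod 6): 15·t ≡ 1 − 13 = -12 (mod 6).
    Divide the congruence (and modulus) by g = 3: 5·t ≡ -4 (mod 2).
    Reduce coefficients mod 2: 1·t ≡ 0 (mod 2).
    So t ≡ 0 (mod 2).
    Then x = 13 + 15·0 = 13, valid modulo lcm(15, 6) = 30: x ≡ 13 (mod 30).
  Combine with x ≡ 3 (mod 20): gcd(30, 20) = 10; 3 - 13 = -10, which IS divisible by 10, so compatible.
    Write x = 13 + 30·t and substitute into x ≡ 3 (mod 20): 30·t ≡ 3 − 13 = -10 (mod 20).
    Divide the congruence (and modulus) by g = 10: 3·t ≡ -1 (mod 2).
    Reduce coefficients mod 2: 1·t ≡ 1 (mod 2).
    So t ≡ 1 (mod 2).
    Then x = 13 + 30·1 = 43, valid modulo lcm(30, 20) = 60: x ≡ 43 (mod 60).
Verify: 43 mod 15 = 13, 43 mod 6 = 1, 43 mod 20 = 3.

x ≡ 43 (mod 60).


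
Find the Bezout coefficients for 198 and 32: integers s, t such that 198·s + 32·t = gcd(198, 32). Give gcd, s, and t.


Euclidean algorithm on (198, 32) — divide until remainder is 0:
  198 = 6 · 32 + 6
  32 = 5 · 6 + 2
  6 = 3 · 2 + 0
gcd(198, 32) = 2.
Track Bezout coefficients alongside the remainders: start with r₀ = 198 = a·1 + b·0 (s = 1, t = 0) and r₁ = 32 = a·0 + b·1 (s = 0, t = 1); each new remainder r_{k+1} = r_{k-1} − q_k·r_k inherits s_{k+1} = s_{k-1} − q_k·s_k, t_{k+1} = t_{k-1} − q_k·t_k, so r_k = a·s_k + b·t_k at every step:
  q = 6: r = 6, s = 1 − 6·0 = 1, t = 0 − 6·1 = -6  (check: 198·1 + 32·(-6) = 6)
  q = 5: r = 2, s = 0 − 5·1 = -5, t = 1 − 5·(-6) = 31  (check: 198·(-5) + 32·31 = 2)
The row with r = 2 (the gcd) gives the Bezout coefficients s = -5, t = 31.
Result: 198 · (-5) + 32 · (31) = 2.

gcd(198, 32) = 2; s = -5, t = 31 (check: 198·(-5) + 32·31 = 2).


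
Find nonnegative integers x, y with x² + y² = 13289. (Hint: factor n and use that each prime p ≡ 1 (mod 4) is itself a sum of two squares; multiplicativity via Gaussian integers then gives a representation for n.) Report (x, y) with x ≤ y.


Step 1: Factor n = 13289 = 97 · 137.
Step 2: Check the mod-4 condition on each prime factor: 97 ≡ 1 (mod 4), exponent 1; 137 ≡ 1 (mod 4), exponent 1.
All primes ≡ 3 (mod 4) appear to even exponent (or don't appear), so by the two-squares theorem n IS expressible as a sum of two squares.
Step 3: Build a representation. Here n = 97 · 137 is a product of primes ≡ 1 (mod 4). Each prime p ≡ 1 (mod 4) is itself a sum of two squares; find a² by testing p − a² for a perfect square:
  97: 97 − 1² = 96, 97 − 2² = 93, 97 − 3² = 88, 97 − 4² = 81 = 9² ⇒ 97 = 4² + 9².
  137: 137 − 1² = 136, 137 − 2² = 133, 137 − 3² = 128, 137 − 4² = 121 = 11² ⇒ 137 = 4² + 11².
  Combine using the Brahmagupta–Fibonacci identity (a² + b²)(c² + d²) = (ac − bd)² + (ad + bc)² = (ac + bd)² + (ad − bc)²:
  97 · 137 = 13289: from (4² + 9²)(4² + 11²), take (4·4 − 9·11, 4·11 + 9·4) = (16 − 99, 44 + 36) = (-83, 80); dropping signs (only squares matter) gives (83, 80); check 83² + 80² = 6889 + 6400 = 13289 ✓.
Step 4: Order so x ≤ y and verify: 80² + 83² = 6400 + 6889 = 13289 = n. ✓

n = 13289 = 80² + 83² (one valid representation with x ≤ y).


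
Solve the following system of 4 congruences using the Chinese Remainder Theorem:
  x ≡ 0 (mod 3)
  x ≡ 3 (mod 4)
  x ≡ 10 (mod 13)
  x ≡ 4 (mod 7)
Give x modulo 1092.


Product of moduli M = 3 · 4 · 13 · 7 = 1092.
Merge one congruence at a time:
  Start: x ≡ 0 (mod 3).
  Combine with x ≡ 3 (mod 4); new modulus lcm = 12.
    Write x = 0 + 3·t and substitute into x ≡ 3 (mod 4): 3·t ≡ 3 − 0 = 3 (mod 4).
    The inverse of 3 mod 4 is 3 (since 3·3 = 9 = 2·4 + 1), so t ≡ 3·3 = 9 ≡ 1 (mod 4).
    Then x = 0 + 3·1 = 3, valid modulo lcm(3, 4) = 12: x ≡ 3 (mod 12).
  Combine with x ≡ 10 (mod 13); new modulus lcm = 156.
    Write x = 3 + 12·t and substitute into x ≡ 10 (mod 13): 12·t ≡ 10 − 3 = 7 (mod 13).
    The inverse of 12 mod 13 is 12 (since 12·12 = 144 = 11·13 + 1), so t ≡ 12·7 = 84 ≡ 6 (mod 13).
    Then x = 3 + 12·6 = 75, valid modulo lcm(12, 13) = 156: x ≡ 75 (mod 156).
  Combine with x ≡ 4 (mod 7); new modulus lcm = 1092.
    Write x = 75 + 156·t and substitute into x ≡ 4 (mod 7): 156·t ≡ 4 − 75 = -71 (mod 7).
    Reduce coefficients mod 7: 2·t ≡ 6 (mod 7).
    The inverse of 2 mod 7 is 4 (since 2·4 = 8 = 1·7 + 1), so t ≡ 4·6 = 24 ≡ 3 (mod 7).
    Then x = 75 + 156·3 = 543, valid modulo lcm(156, 7) = 1092: x ≡ 543 (mod 1092).
Verify against each original: 543 mod 3 = 0, 543 mod 4 = 3, 543 mod 13 = 10, 543 mod 7 = 4.

x ≡ 543 (mod 1092).


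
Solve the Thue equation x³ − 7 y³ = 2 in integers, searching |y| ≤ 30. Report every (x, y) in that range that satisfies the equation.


The equation is x³ - 7y³ = 2. For fixed y, x³ = 7·y³ + 2, so a solution requires the RHS to be a perfect cube.
Strategy: iterate y from -30 to 30, compute RHS = 7·y³ + 2, and check whether it is a (positive or negative) perfect cube.
Check small values of y:
  y = 0: RHS = 2 is not a perfect cube.
  y = 1: RHS = 9 is not a perfect cube.
  y = -1: RHS = -5 is not a perfect cube.
  y = 2: RHS = 58 is not a perfect cube.
  y = -2: RHS = -54 is not a perfect cube.
  y = 3: RHS = 191 is not a perfect cube.
  y = -3: RHS = -187 is not a perfect cube.
Continuing the search up to |y| = 30 finds no solutions either.
No (x, y) in the scanned range satisfies the equation.

No integer solutions with |y| ≤ 30.


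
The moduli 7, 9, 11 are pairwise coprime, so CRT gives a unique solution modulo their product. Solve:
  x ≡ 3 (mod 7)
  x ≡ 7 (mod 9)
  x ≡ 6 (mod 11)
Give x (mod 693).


Moduli 7, 9, 11 are pairwise coprime; by CRT there is a unique solution modulo M = 7 · 9 · 11 = 693.
Solve pairwise, accumulating the modulus:
  Start with x ≡ 3 (mod 7).
  Combine with x ≡ 7 (mod 9): since gcd(7, 9) = 1, we get a unique residue mod 63.
    Write x = 3 + 7·t and substitute into x ≡ 7 (mod 9): 7·t ≡ 7 − 3 = 4 (mod 9).
    The inverse of 7 mod 9 is 4 (since 7·4 = 28 = 3·9 + 1), so t ≡ 4·4 = 16 ≡ 7 (mod 9).
    Then x = 3 + 7·7 = 52, valid modulo lcm(7, 9) = 63: x ≡ 52 (mod 63).
  Combine with x ≡ 6 (mod 11): since gcd(63, 11) = 1, we get a unique residue mod 693.
    Write x = 52 + 63·t and substitute into x ≡ 6 (mod 11): 63·t ≡ 6 − 52 = -46 (mod 11).
    Reduce coefficients mod 11: 8·t ≡ 9 (mod 11).
    The inverse of 8 mod 11 is 7 (since 8·7 = 56 = 5·11 + 1), so t ≡ 7·9 = 63 ≡ 8 (mod 11).
    Then x = 52 + 63·8 = 556, valid modulo lcm(63, 11) = 693: x ≡ 556 (mod 693).
Verify: 556 mod 7 = 3 ✓, 556 mod 9 = 7 ✓, 556 mod 11 = 6 ✓.

x ≡ 556 (mod 693).


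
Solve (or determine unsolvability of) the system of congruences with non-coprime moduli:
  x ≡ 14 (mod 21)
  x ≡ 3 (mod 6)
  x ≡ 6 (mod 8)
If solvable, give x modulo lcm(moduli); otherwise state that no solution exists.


Moduli 21, 6, 8 are not pairwise coprime, so CRT works modulo lcm(m_i) when all pairwise compatibility conditions hold.
Pairwise compatibility: gcd(m_i, m_j) must divide a_i - a_j for every pair.
Merge one congruence at a time:
  Start: x ≡ 14 (mod 21).
  Combine with x ≡ 3 (mod 6): gcd(21, 6) = 3, and 3 - 14 = -11 is NOT divisible by 3.
    ⇒ system is inconsistent (no integer solution).

No solution (the system is inconsistent).


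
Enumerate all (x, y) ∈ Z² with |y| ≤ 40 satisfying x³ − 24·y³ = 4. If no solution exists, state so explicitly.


The equation is x³ - 24y³ = 4. For fixed y, x³ = 24·y³ + 4, so a solution requires the RHS to be a perfect cube.
Strategy: iterate y from -40 to 40, compute RHS = 24·y³ + 4, and check whether it is a (positive or negative) perfect cube.
Check small values of y:
  y = 0: RHS = 4 is not a perfect cube.
  y = 1: RHS = 28 is not a perfect cube.
  y = -1: RHS = -20 is not a perfect cube.
  y = 2: RHS = 196 is not a perfect cube.
  y = -2: RHS = -188 is not a perfect cube.
  y = 3: RHS = 652 is not a perfect cube.
  y = -3: RHS = -644 is not a perfect cube.
Continuing the search up to |y| = 40 finds no solutions either.
No (x, y) in the scanned range satisfies the equation.

No integer solutions with |y| ≤ 40.


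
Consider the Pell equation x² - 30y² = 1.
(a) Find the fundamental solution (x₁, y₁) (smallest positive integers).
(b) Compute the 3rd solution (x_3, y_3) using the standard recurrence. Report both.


Step 1: Find the fundamental solution (x₁, y₁) of x² - 30y² = 1.
  Expand √30 as a continued fraction. a₀ = ⌊√30⌋ = 5; iterate m_{k+1} = d_k·a_k − m_k, d_{k+1} = (30 − m_{k+1}²)/d_k, a_{k+1} = ⌊(a₀ + m_{k+1})/d_{k+1}⌋ (starting m₀ = 0, d₀ = 1), with convergents p_k = a_k·p_{k-1} + p_{k-2}, q_k = a_k·q_{k-1} + q_{k-2} (p₋₁ = 1, q₋₁ = 0):
  k = 0: a₀ = 5; p₀/q₀ = 5/1; p₀² − 30·q₀² = 25 − 30 = -5.
  k = 1: m = 5, d = 5, a = ⌊(5 + 5)/5⌋ = 2; p/q = (2·5 + 1)/(2·1 + 0) = 11/2; p² − 30·q² = 121 − 120 = 1.
  The first convergent with p² − 30·q² = 1 gives the fundamental solution (x₁, y₁) = (11, 2).
Step 2: Apply the recurrence (x_{n+1}, y_{n+1}) = (x₁x_n + 30y₁y_n, x₁y_n + y₁x_n) repeatedly.
  From (x_1, y_1) = (11, 2): x_2 = 11·11 + 30·2·2 = 241; y_2 = 11·2 + 2·11 = 44.
  From (x_2, y_2) = (241, 44): x_3 = 11·241 + 30·2·44 = 5291; y_3 = 11·44 + 2·241 = 966.
Step 3: Verify x_3² - 30·y_3² = 27994681 - 27994680 = 1 (should be 1). ✓

(x_1, y_1) = (11, 2); (x_3, y_3) = (5291, 966).


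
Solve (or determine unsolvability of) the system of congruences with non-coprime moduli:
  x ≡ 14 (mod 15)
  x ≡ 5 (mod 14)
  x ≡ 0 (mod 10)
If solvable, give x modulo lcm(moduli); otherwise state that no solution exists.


Moduli 15, 14, 10 are not pairwise coprime, so CRT works modulo lcm(m_i) when all pairwise compatibility conditions hold.
Pairwise compatibility: gcd(m_i, m_j) must divide a_i - a_j for every pair.
Merge one congruence at a time:
  Start: x ≡ 14 (mod 15).
  Combine with x ≡ 5 (mod 14): gcd(15, 14) = 1; 5 - 14 = -9, which IS divisible by 1, so compatible.
    Write x = 14 + 15·t and substitute into x ≡ 5 (mod 14): 15·t ≡ 5 − 14 = -9 (mod 14).
    Reduce coefficients mod 14: 1·t ≡ 5 (mod 14).
    So t ≡ 5 (mod 14).
    Then x = 14 + 15·5 = 89, valid modulo lcm(15, 14) = 210: x ≡ 89 (mod 210).
  Combine with x ≡ 0 (mod 10): gcd(210, 10) = 10, and 0 - 89 = -89 is NOT divisible by 10.
    ⇒ system is inconsistent (no integer solution).

No solution (the system is inconsistent).


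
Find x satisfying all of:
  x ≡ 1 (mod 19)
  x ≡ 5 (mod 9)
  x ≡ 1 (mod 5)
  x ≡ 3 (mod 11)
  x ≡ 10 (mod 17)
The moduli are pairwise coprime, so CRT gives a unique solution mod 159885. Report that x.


Product of moduli M = 19 · 9 · 5 · 11 · 17 = 159885.
Merge one congruence at a time:
  Start: x ≡ 1 (mod 19).
  Combine with x ≡ 5 (mod 9); new modulus lcm = 171.
    Write x = 1 + 19·t and substitute into x ≡ 5 (mod 9): 19·t ≡ 5 − 1 = 4 (mod 9).
    Reduce coefficients mod 9: 1·t ≡ 4 (mod 9).
    So t ≡ 4 (mod 9).
    Then x = 1 + 19·4 = 77, valid modulo lcm(19, 9) = 171: x ≡ 77 (mod 171).
  Combine with x ≡ 1 (mod 5); new modulus lcm = 855.
    Write x = 77 + 171·t and substitute into x ≡ 1 (mod 5): 171·t ≡ 1 − 77 = -76 (mod 5).
    Reduce coefficients mod 5: 1·t ≡ 4 (mod 5).
    So t ≡ 4 (mod 5).
    Then x = 77 + 171·4 = 761, valid modulo lcm(171, 5) = 855: x ≡ 761 (mod 855).
  Combine with x ≡ 3 (mod 11); new modulus lcm = 9405.
    Write x = 761 + 855·t and substitute into x ≡ 3 (mod 11): 855·t ≡ 3 − 761 = -758 (mod 11).
    Reduce coefficients mod 11: 8·t ≡ 1 (mod 11).
    The inverse of 8 mod 11 is 7 (since 8·7 = 56 = 5·11 + 1), so t ≡ 7·1 = 7 ≡ 7 (mod 11).
    Then x = 761 + 855·7 = 6746, valid modulo lcm(855, 11) = 9405: x ≡ 6746 (mod 9405).
  Combine with x ≡ 10 (mod 17); new modulus lcm = 159885.
    Write x = 6746 + 9405·t and substitute into x ≡ 10 (mod 17): 9405·t ≡ 10 − 6746 = -6736 (mod 17).
    Reduce coefficients mod 17: 4·t ≡ 13 (mod 17).
    The inverse of 4 mod 17 is 13 (since 4·13 = 52 = 3·17 + 1), so t ≡ 13·13 = 169 ≡ 16 (mod 17).
    Then x = 6746 + 9405·16 = 157226, valid modulo lcm(9405, 17) = 159885: x ≡ 157226 (mod 159885).
Verify against each original: 157226 mod 19 = 1, 157226 mod 9 = 5, 157226 mod 5 = 1, 157226 mod 11 = 3, 157226 mod 17 = 10.

x ≡ 157226 (mod 159885).


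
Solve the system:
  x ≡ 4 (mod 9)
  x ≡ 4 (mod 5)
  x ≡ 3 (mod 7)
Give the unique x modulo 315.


Moduli 9, 5, 7 are pairwise coprime; by CRT there is a unique solution modulo M = 9 · 5 · 7 = 315.
Solve pairwise, accumulating the modulus:
  Start with x ≡ 4 (mod 9).
  Combine with x ≡ 4 (mod 5): since gcd(9, 5) = 1, we get a unique residue mod 45.
    Write x = 4 + 9·t and substitute into x ≡ 4 (mod 5): 9·t ≡ 4 − 4 = 0 (mod 5).
    Reduce coefficients mod 5: 4·t ≡ 0 (mod 5).
    The inverse of 4 mod 5 is 4 (since 4·4 = 16 = 3·5 + 1), so t ≡ 4·0 = 0 ≡ 0 (mod 5).
    Then x = 4 + 9·0 = 4, valid modulo lcm(9, 5) = 45: x ≡ 4 (mod 45).
  Combine with x ≡ 3 (mod 7): since gcd(45, 7) = 1, we get a unique residue mod 315.
    Write x = 4 + 45·t and substitute into x ≡ 3 (mod 7): 45·t ≡ 3 − 4 = -1 (mod 7).
    Reduce coefficients mod 7: 3·t ≡ 6 (mod 7).
    The inverse of 3 mod 7 is 5 (since 3·5 = 15 = 2·7 + 1), so t ≡ 5·6 = 30 ≡ 2 (mod 7).
    Then x = 4 + 45·2 = 94, valid modulo lcm(45, 7) = 315: x ≡ 94 (mod 315).
Verify: 94 mod 9 = 4 ✓, 94 mod 5 = 4 ✓, 94 mod 7 = 3 ✓.

x ≡ 94 (mod 315).


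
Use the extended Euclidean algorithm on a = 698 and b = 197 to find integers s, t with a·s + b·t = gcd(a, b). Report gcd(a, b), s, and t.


Euclidean algorithm on (698, 197) — divide until remainder is 0:
  698 = 3 · 197 + 107
  197 = 1 · 107 + 90
  107 = 1 · 90 + 17
  90 = 5 · 17 + 5
  17 = 3 · 5 + 2
  5 = 2 · 2 + 1
  2 = 2 · 1 + 0
gcd(698, 197) = 1.
Track Bezout coefficients alongside the remainders: start with r₀ = 698 = a·1 + b·0 (s = 1, t = 0) and r₁ = 197 = a·0 + b·1 (s = 0, t = 1); each new remainder r_{k+1} = r_{k-1} − q_k·r_k inherits s_{k+1} = s_{k-1} − q_k·s_k, t_{k+1} = t_{k-1} − q_k·t_k, so r_k = a·s_k + b·t_k at every step:
  q = 3: r = 107, s = 1 − 3·0 = 1, t = 0 − 3·1 = -3  (check: 698·1 + 197·(-3) = 107)
  q = 1: r = 90, s = 0 − 1·1 = -1, t = 1 − 1·(-3) = 4  (check: 698·(-1) + 197·4 = 90)
  q = 1: r = 17, s = 1 − 1·(-1) = 2, t = -3 − 1·4 = -7  (check: 698·2 + 197·(-7) = 17)
  q = 5: r = 5, s = -1 − 5·2 = -11, t = 4 − 5·(-7) = 39  (check: 698·(-11) + 197·39 = 5)
  q = 3: r = 2, s = 2 − 3·(-11) = 35, t = -7 − 3·39 = -124  (check: 698·35 + 197·(-124) = 2)
  q = 2: r = 1, s = -11 − 2·35 = -81, t = 39 − 2·(-124) = 287  (check: 698·(-81) + 197·287 = 1)
The row with r = 1 (the gcd) gives the Bezout coefficients s = -81, t = 287.
Result: 698 · (-81) + 197 · (287) = 1.

gcd(698, 197) = 1; s = -81, t = 287 (check: 698·(-81) + 197·287 = 1).


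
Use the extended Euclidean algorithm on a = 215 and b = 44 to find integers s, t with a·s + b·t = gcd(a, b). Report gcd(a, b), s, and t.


Euclidean algorithm on (215, 44) — divide until remainder is 0:
  215 = 4 · 44 + 39
  44 = 1 · 39 + 5
  39 = 7 · 5 + 4
  5 = 1 · 4 + 1
  4 = 4 · 1 + 0
gcd(215, 44) = 1.
Track Bezout coefficients alongside the remainders: start with r₀ = 215 = a·1 + b·0 (s = 1, t = 0) and r₁ = 44 = a·0 + b·1 (s = 0, t = 1); each new remainder r_{k+1} = r_{k-1} − q_k·r_k inherits s_{k+1} = s_{k-1} − q_k·s_k, t_{k+1} = t_{k-1} − q_k·t_k, so r_k = a·s_k + b·t_k at every step:
  q = 4: r = 39, s = 1 − 4·0 = 1, t = 0 − 4·1 = -4  (check: 215·1 + 44·(-4) = 39)
  q = 1: r = 5, s = 0 − 1·1 = -1, t = 1 − 1·(-4) = 5  (check: 215·(-1) + 44·5 = 5)
  q = 7: r = 4, s = 1 − 7·(-1) = 8, t = -4 − 7·5 = -39  (check: 215·8 + 44·(-39) = 4)
  q = 1: r = 1, s = -1 − 1·8 = -9, t = 5 − 1·(-39) = 44  (check: 215·(-9) + 44·44 = 1)
The row with r = 1 (the gcd) gives the Bezout coefficients s = -9, t = 44.
Result: 215 · (-9) + 44 · (44) = 1.

gcd(215, 44) = 1; s = -9, t = 44 (check: 215·(-9) + 44·44 = 1).


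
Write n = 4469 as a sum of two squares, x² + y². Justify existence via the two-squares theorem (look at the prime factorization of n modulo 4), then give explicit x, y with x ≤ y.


Step 1: Factor n = 4469 = 41 · 109.
Step 2: Check the mod-4 condition on each prime factor: 41 ≡ 1 (mod 4), exponent 1; 109 ≡ 1 (mod 4), exponent 1.
All primes ≡ 3 (mod 4) appear to even exponent (or don't appear), so by the two-squares theorem n IS expressible as a sum of two squares.
Step 3: Build a representation. Here n = 41 · 109 is a product of primes ≡ 1 (mod 4). Each prime p ≡ 1 (mod 4) is itself a sum of two squares; find a² by testing p − a² for a perfect square:
  41: 41 − 1² = 40, 41 − 2² = 37, 41 − 3² = 32, 41 − 4² = 25 = 5² ⇒ 41 = 4² + 5².
  109: 109 − 1² = 108, 109 − 2² = 105, 109 − 3² = 100 = 10² ⇒ 109 = 3² + 10².
  Combine using the Brahmagupta–Fibonacci identity (a² + b²)(c² + d²) = (ac − bd)² + (ad + bc)² = (ac + bd)² + (ad − bc)²:
  41 · 109 = 4469: from (4² + 5²)(3² + 10²), take (4·3 − 5·10, 4·10 + 5·3) = (12 − 50, 40 + 15) = (-38, 55); dropping signs (only squares matter) gives (38, 55); check 38² + 55² = 1444 + 3025 = 4469 ✓.
Step 4: Order so x ≤ y and verify: 38² + 55² = 1444 + 3025 = 4469 = n. ✓

n = 4469 = 38² + 55² (one valid representation with x ≤ y).


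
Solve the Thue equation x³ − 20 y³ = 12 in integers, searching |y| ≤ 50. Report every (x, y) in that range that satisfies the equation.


The equation is x³ - 20y³ = 12. For fixed y, x³ = 20·y³ + 12, so a solution requires the RHS to be a perfect cube.
Strategy: iterate y from -50 to 50, compute RHS = 20·y³ + 12, and check whether it is a (positive or negative) perfect cube.
Check small values of y:
  y = 0: RHS = 12 is not a perfect cube.
  y = 1: RHS = 32 is not a perfect cube.
  y = -1: RHS = -8 = (-2)³ ⇒ x = -2 works.
  y = 2: RHS = 172 is not a perfect cube.
  y = -2: RHS = -148 is not a perfect cube.
  y = 3: RHS = 552 is not a perfect cube.
  y = -3: RHS = -528 is not a perfect cube.
Continuing the search up to |y| = 50 finds no further solutions beyond those listed.
Collected solutions: (-2, -1).

Solutions (with |y| ≤ 50): (-2, -1).


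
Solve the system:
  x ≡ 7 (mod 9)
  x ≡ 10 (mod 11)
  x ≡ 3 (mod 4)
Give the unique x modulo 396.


Moduli 9, 11, 4 are pairwise coprime; by CRT there is a unique solution modulo M = 9 · 11 · 4 = 396.
Solve pairwise, accumulating the modulus:
  Start with x ≡ 7 (mod 9).
  Combine with x ≡ 10 (mod 11): since gcd(9, 11) = 1, we get a unique residue mod 99.
    Write x = 7 + 9·t and substitute into x ≡ 10 (mod 11): 9·t ≡ 10 − 7 = 3 (mod 11).
    The inverse of 9 mod 11 is 5 (since 9·5 = 45 = 4·11 + 1), so t ≡ 5·3 = 15 ≡ 4 (mod 11).
    Then x = 7 + 9·4 = 43, valid modulo lcm(9, 11) = 99: x ≡ 43 (mod 99).
  Combine with x ≡ 3 (mod 4): since gcd(99, 4) = 1, we get a unique residue mod 396.
    Write x = 43 + 99·t and substitute into x ≡ 3 (mod 4): 99·t ≡ 3 − 43 = -40 (mod 4).
    Reduce coefficients mod 4: 3·t ≡ 0 (mod 4).
    The inverse of 3 mod 4 is 3 (since 3·3 = 9 = 2·4 + 1), so t ≡ 3·0 = 0 ≡ 0 (mod 4).
    Then x = 43 + 99·0 = 43, valid modulo lcm(99, 4) = 396: x ≡ 43 (mod 396).
Verify: 43 mod 9 = 7 ✓, 43 mod 11 = 10 ✓, 43 mod 4 = 3 ✓.

x ≡ 43 (mod 396).


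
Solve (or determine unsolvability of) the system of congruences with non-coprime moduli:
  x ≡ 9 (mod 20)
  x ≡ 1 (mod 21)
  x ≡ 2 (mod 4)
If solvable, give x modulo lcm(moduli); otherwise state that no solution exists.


Moduli 20, 21, 4 are not pairwise coprime, so CRT works modulo lcm(m_i) when all pairwise compatibility conditions hold.
Pairwise compatibility: gcd(m_i, m_j) must divide a_i - a_j for every pair.
Merge one congruence at a time:
  Start: x ≡ 9 (mod 20).
  Combine with x ≡ 1 (mod 21): gcd(20, 21) = 1; 1 - 9 = -8, which IS divisible by 1, so compatible.
    Write x = 9 + 20·t and substitute into x ≡ 1 (mod 21): 20·t ≡ 1 − 9 = -8 (mod 21).
    Reduce coefficients mod 21: 20·t ≡ 13 (mod 21).
    The inverse of 20 mod 21 is 20 (since 20·20 = 400 = 19·21 + 1), so t ≡ 20·13 = 260 ≡ 8 (mod 21).
    Then x = 9 + 20·8 = 169, valid modulo lcm(20, 21) = 420: x ≡ 169 (mod 420).
  Combine with x ≡ 2 (mod 4): gcd(420, 4) = 4, and 2 - 169 = -167 is NOT divisible by 4.
    ⇒ system is inconsistent (no integer solution).

No solution (the system is inconsistent).
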